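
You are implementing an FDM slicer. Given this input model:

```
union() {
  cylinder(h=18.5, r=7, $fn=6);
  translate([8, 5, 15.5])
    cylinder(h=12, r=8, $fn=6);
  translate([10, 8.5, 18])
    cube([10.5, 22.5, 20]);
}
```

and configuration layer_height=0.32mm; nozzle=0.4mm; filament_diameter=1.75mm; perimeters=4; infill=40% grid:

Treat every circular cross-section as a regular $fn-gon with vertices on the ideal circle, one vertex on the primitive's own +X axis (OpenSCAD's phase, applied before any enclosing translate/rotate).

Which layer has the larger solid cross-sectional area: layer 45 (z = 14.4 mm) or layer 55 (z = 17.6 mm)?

layer 55 (z = 17.6 mm)

Layer 45 (z = 14.4): the r=7 cylinder gives a regular 6-gon of circumradius 7 (constant along its height) (area = (6/2)·7.000²·sin(360°/6) = 127.31 mm²); the cylinder at (8, 5) does not reach this height (z outside [15.5, 27.5]); the cube at (10, 8.5) does not reach this height (z outside [18, 38]); Taking the union: only the r=7 cylinder is present, so the union is just that shape — area = 127.31 mm². So its area = 127.31 mm². Layer 55 (z = 17.6): the cylinder: section is a regular 6-gon, circumradius r=7 (area = (6/2)·7.000²·sin(360°/6) = 127.31 mm²); the r=8 cylinder at (8, 5) contributes a regular 6-gon of circumradius 8 (area = (6/2)·8.000²·sin(360°/6) = 166.28 mm²); the cube at (10, 8.5) does not reach this height (z outside [18, 38]); Combining (union): the regions partially overlap — summed areas 293.58 mm² minus the doubly-counted overlap 30.07 mm² gives 263.51 mm² — area = 263.51 mm². So its area = 263.51 mm². Layer 55 is larger (263.51 vs 127.31 mm²).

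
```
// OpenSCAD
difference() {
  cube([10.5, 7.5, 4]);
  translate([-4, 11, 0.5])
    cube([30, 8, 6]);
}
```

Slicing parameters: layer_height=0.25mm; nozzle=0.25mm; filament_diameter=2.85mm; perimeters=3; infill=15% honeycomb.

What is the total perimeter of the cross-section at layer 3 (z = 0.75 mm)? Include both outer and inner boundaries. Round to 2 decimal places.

36.00 mm

At z = 0.75 mm: the 10.5×7.5 cube contributes its full rectangle (perimeter 36.00 mm); the cube at (-4, 11) (footprint 30×8) is included at this height (perimeter 76.00 mm); Taking the first minus the rest: starting from the 10.5×7.5 cube, the 30×8 cube at (-4, 11) misses the remaining region (no effect) — boundary = 36.00 mm. Overall, the cross-section is a single solid region. Total boundary length (outer) = 36.00 mm.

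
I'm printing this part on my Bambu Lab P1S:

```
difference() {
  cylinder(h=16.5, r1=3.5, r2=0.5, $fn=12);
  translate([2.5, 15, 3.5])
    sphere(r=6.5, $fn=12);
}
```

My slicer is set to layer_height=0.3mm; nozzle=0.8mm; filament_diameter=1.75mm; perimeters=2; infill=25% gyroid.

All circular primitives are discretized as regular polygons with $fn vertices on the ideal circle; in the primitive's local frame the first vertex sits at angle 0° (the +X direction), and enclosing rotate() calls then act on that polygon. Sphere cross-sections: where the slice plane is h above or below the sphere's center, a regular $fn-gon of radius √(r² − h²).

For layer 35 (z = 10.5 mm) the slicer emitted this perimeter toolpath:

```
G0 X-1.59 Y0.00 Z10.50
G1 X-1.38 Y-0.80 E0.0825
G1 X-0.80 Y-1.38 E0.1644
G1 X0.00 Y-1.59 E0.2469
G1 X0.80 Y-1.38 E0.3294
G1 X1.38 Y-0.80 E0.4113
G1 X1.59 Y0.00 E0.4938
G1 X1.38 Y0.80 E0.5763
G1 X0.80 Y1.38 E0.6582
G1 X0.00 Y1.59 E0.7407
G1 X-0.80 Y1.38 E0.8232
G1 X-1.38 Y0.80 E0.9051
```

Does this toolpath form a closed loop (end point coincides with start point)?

no

Start point (G0): (-1.59, 0.00). End point (last G1): the path does not return to the start — open.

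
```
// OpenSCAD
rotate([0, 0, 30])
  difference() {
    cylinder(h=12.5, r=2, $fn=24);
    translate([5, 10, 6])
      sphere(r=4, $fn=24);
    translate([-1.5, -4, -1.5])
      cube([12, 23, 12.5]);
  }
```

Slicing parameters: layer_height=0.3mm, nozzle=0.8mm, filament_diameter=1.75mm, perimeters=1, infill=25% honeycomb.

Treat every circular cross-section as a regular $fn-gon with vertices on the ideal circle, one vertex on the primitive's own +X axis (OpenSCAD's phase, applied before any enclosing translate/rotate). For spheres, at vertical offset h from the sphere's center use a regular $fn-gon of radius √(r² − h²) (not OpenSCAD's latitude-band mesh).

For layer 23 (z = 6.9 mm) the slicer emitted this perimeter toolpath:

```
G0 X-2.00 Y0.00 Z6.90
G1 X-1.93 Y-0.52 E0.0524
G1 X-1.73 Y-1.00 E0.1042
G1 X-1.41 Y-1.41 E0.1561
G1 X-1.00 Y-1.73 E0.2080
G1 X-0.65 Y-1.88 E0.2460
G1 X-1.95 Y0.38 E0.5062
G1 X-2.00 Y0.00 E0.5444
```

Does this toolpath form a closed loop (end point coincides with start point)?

yes

Start point (G0): (-2.00, 0.00). End point (last G1): the path returns to the start — closed.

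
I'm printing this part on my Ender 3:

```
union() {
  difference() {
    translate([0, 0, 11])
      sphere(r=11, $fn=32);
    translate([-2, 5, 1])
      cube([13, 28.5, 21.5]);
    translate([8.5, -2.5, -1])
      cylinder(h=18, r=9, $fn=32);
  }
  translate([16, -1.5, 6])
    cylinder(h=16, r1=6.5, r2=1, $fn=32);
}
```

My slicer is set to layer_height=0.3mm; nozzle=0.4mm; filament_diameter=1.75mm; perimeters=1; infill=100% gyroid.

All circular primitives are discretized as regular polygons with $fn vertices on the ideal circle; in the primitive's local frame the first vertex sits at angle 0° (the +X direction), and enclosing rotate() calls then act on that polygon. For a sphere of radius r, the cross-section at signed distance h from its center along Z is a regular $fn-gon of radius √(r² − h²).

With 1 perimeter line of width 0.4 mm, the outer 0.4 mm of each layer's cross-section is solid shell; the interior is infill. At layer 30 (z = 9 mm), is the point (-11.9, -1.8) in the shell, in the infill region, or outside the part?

At z = 9 mm: the sphere: section is a regular 32-gon, circumradius = √(r²−h²) = √(11²−2²) = 10.817; the 13×28.5 cube at (-2, 5) contributes its full rectangle; the r=9 cylinder at (8.5, -2.5) gives a regular 32-gon of circumradius 9 (constant along its height); After the difference (first − rest): starting from the r=11 sphere, the 13×28.5 cube at (-2, 5) partially overlaps it — only the 50.83 mm² overlap (of its 370.50 mm²) is removed, clipping the outline; the r=9 cylinder at (8.5, -2.5) partially overlaps it — only the 130.23 mm² overlap (of its 252.84 mm²) is removed, clipping the outline — 1 connected region; the cone at (16, -1.5): at t=0.188 of its height the radius interpolates to r₁+(r₂−r₁)t = 5.469, giving a regular 32-gon of that circumradius; Merging all regions: the 2 present regions are separate (no shared area or edge), so areas and boundary lengths simply add and each stays a separate island — 2 connected regions. Overall, the cross-section has 2 separate islands. The nearest boundary edge runs (-10.61, -2.11)→(-10.82, 0.00); distance from the point to it = 1.25 mm. The point is not inside any of the regions above, so it lies outside the cross-section (1.25 mm from the nearest boundary).

outside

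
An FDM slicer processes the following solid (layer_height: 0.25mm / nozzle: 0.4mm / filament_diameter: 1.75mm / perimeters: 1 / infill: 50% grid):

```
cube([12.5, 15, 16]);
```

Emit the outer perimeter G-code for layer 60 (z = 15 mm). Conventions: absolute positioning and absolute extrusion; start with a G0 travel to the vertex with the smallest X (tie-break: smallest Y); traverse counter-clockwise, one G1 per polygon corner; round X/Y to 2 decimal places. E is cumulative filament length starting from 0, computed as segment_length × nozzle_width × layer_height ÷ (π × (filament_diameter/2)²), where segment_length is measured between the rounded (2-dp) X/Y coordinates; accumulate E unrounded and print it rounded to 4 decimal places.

G0 X0.00 Y0.00 Z15.00
G1 X12.50 Y0.00 E0.5197
G1 X12.50 Y15.00 E1.1433
G1 X0.00 Y15.00 E1.6630
G1 X0.00 Y0.00 E2.2866

At z = 15 mm: the cube (footprint 12.5×15) is included at this height. The outline is a single polygon with 4 vertices. Extrusion per mm of travel: 0.4 × 0.25 / (π × 0.875²) = 0.041575. Accumulating E over each segment gives final E = 2.2866.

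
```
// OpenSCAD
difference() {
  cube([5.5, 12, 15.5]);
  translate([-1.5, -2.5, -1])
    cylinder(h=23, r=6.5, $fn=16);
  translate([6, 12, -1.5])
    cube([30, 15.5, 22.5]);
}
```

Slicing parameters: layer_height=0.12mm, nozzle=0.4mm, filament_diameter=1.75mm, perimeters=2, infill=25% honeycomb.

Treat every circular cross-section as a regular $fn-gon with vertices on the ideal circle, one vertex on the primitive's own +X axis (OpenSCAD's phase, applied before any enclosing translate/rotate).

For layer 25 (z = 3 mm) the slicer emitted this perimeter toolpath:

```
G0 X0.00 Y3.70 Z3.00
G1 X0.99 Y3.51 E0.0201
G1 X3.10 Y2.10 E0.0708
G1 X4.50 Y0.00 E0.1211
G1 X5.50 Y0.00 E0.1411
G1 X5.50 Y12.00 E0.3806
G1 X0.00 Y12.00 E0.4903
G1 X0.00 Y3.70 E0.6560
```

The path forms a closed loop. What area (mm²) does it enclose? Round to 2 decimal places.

55.04 mm²

Apply the shoelace formula to the sequence of (X, Y) vertices; enclosed area = 55.04 mm².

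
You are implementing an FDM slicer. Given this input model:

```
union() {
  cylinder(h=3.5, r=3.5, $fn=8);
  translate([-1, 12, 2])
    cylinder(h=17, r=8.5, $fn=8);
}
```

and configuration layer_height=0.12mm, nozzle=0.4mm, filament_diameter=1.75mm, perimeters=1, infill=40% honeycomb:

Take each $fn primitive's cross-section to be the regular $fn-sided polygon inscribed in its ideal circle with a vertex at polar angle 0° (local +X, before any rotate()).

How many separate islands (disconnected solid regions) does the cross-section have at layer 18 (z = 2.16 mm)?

At z = 2.16 mm: the r=3.5 cylinder gives a regular 8-gon of circumradius 3.5 (constant along its height); the r=8.5 cylinder at (-1, 12) contributes a regular 8-gon of circumradius 8.5; Merging all regions: the 2 present regions are separate (no shared area or edge), so areas and boundary lengths simply add and each stays a separate island — 2 connected regions. Overall, the cross-section has 2 separate islands. Island count = 2.

2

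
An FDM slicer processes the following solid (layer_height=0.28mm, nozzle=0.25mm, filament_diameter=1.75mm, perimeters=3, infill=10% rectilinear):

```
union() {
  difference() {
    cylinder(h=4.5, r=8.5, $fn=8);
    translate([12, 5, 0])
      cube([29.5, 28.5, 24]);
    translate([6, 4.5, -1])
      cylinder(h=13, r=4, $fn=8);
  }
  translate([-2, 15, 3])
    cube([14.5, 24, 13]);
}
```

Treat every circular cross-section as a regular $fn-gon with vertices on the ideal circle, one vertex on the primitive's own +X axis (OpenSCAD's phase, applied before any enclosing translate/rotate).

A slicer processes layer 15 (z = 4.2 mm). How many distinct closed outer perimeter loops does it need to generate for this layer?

At z = 4.2 mm: the r=8.5 cylinder gives a regular 8-gon of circumradius 8.5 (constant along its height); the cube at (12, 5) is present — its section is the full 29.5×28.5 rectangle; the r=4 cylinder at (6, 4.5) contributes a regular 8-gon of circumradius 4; After the difference (first − rest): starting from the r=8.5 cylinder, the 29.5×28.5 cube at (12, 5) misses the remaining region (no effect); the r=4 cylinder at (6, 4.5) partially overlaps it — only the 24.32 mm² overlap (of its 45.25 mm²) is removed, clipping the outline — 1 connected region; the cube at (-2, 15) (footprint 14.5×24) is included at this height; Merging all regions: the 2 present regions are separate (no shared area or edge), so areas and boundary lengths simply add and each stays a separate island — 2 connected regions. The result has 2 disconnected regions.

2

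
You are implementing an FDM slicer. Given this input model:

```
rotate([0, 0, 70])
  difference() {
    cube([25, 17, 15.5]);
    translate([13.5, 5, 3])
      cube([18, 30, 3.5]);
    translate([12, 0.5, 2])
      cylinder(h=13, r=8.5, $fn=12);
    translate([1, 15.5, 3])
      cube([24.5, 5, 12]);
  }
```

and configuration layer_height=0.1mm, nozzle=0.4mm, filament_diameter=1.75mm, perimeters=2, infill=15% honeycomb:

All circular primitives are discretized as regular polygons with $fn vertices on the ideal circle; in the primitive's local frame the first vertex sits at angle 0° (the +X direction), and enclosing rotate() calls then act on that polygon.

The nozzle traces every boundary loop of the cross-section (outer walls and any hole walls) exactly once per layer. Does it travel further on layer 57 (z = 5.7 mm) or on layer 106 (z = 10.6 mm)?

layer 106 (z = 10.6 mm)

Layer 57 (z = 5.7): the 25×17 cube contributes its full rectangle (perimeter 84.00 mm); the cube at (13.5, 5) is present — its section is the full 18×30 rectangle (perimeter 96.00 mm); the r=8.5 cylinder at (12, 0.5) contributes a regular 12-gon of circumradius 8.5 (perimeter = 2·12·8.500·sin(180°/12) = 52.80 mm); the cube at (1, 15.5) (footprint 24.5×5) is included at this height (perimeter 59.00 mm); After the difference (first − rest): starting from the 25×17 cube, the 18×30 cube at (13.5, 5) partially overlaps it — only the 138.00 mm² overlap (of its 540.00 mm²) is removed, clipping the outline; the r=8.5 cylinder at (12, 0.5) partially overlaps it — only the 103.83 mm² overlap (of its 216.75 mm²) is removed, clipping the outline; the 24.5×5 cube at (1, 15.5) partially overlaps it — only the 18.75 mm² overlap (of its 122.50 mm²) is removed, clipping the outline — boundary = 78.60 mm; (whole slice rotated 70° about Z — lengths, areas and connectivity unchanged). So its perimeter = 78.60 mm. Layer 106 (z = 10.6): the cube is present — its section is the full 25×17 rectangle (perimeter 84.00 mm); the cube at (13.5, 5) does not reach this height (z outside [3, 6.5]); the r=8.5 cylinder at (12, 0.5) contributes a regular 12-gon of circumradius 8.5 (perimeter = 2·12·8.500·sin(180°/12) = 52.80 mm); the cube at (1, 15.5) is present — its section is the full 24.5×5 rectangle (perimeter 59.00 mm); Subtracting the remaining from the first: starting from the 25×17 cube, the r=8.5 cylinder at (12, 0.5) partially overlaps it — only the 116.81 mm² overlap (of its 216.75 mm²) is removed, clipping the outline; the 24.5×5 cube at (1, 15.5) partially overlaps it — only the 36.00 mm² overlap (of its 122.50 mm²) is removed, clipping the outline — boundary = 94.70 mm; (rotated 70° about Z; rotation is an isometry so areas/perimeters/island counts are preserved). So its perimeter = 94.70 mm. Layer 106 is larger (94.70 vs 78.60 mm).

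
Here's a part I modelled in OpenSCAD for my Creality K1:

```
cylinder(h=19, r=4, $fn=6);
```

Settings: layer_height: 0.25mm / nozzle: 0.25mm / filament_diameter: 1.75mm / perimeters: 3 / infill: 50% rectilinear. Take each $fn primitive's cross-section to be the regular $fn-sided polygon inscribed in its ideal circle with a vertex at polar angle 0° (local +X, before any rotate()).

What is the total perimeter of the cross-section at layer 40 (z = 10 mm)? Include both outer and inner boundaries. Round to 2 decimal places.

At z = 10 mm: the r=4 cylinder contributes a regular 6-gon of circumradius 4 (perimeter = 2·6·4.000·sin(180°/6) = 24.00 mm). Overall, the cross-section is a single solid region. Total boundary length (outer) = 24.00 mm.

24.00 mm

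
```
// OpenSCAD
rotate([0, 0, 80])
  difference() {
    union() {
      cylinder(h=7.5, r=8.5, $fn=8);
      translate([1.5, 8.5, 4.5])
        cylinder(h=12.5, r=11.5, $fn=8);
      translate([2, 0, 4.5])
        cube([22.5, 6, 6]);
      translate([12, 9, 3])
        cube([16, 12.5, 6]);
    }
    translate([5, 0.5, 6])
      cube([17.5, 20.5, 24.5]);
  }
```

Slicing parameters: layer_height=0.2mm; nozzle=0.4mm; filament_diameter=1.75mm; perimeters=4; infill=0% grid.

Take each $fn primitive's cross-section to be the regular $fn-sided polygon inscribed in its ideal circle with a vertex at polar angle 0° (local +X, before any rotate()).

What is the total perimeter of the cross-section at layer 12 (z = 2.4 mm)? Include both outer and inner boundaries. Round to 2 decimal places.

52.04 mm

At z = 2.4 mm: the cylinder: section is a regular 8-gon, circumradius r=8.5 (perimeter = 2·8·8.500·sin(180°/8) = 52.04 mm); the cylinder at (1.5, 8.5) is not intersected at this z (z outside [4.5, 17]); the cube at (2, 0) is absent (z outside [4.5, 10.5]); the cube at (12, 9) does not reach this height (z outside [3, 9]); Merging all regions: only the r=8.5 cylinder is present, so the union is just that shape — boundary = 52.04 mm; the cube at (5, 0.5) is absent (z outside [6, 30.5]); After the difference (first − rest): none of the subtracted shapes is present at this height, so that combined region is unchanged — boundary = 52.04 mm; (whole slice rotated 80° about Z — lengths, areas and connectivity unchanged). Overall, the cross-section is a single solid region. Total boundary length (outer) = 52.04 mm.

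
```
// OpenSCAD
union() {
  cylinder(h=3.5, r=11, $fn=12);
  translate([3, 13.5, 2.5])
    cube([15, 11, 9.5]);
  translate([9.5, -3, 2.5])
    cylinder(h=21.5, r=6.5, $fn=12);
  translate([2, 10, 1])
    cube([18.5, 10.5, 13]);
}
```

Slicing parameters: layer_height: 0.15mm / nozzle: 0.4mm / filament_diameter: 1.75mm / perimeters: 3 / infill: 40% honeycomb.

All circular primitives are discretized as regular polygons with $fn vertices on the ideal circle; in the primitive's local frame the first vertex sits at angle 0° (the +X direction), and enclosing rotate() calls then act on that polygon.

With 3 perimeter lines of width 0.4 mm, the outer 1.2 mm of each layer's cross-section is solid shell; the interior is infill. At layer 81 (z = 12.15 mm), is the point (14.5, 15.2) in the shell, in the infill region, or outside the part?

infill

At z = 12.15 mm: the cylinder is absent (z outside [0, 3.5]); the cube at (3, 13.5) is not intersected at this z (z outside [2.5, 12]); the r=6.5 cylinder at (9.5, -3) gives a regular 12-gon of circumradius 6.5 (constant along its height); the cube at (2, 10) (footprint 18.5×10.5) is included at this height; Combining (union): the 2 present regions are separate (no shared area or edge), so areas and boundary lengths simply add and each stays a separate island — 2 connected regions. Overall, the cross-section has 2 separate islands. The nearest boundary edge runs (20.50, 10.00)→(2.00, 10.00); distance from the point to it = 5.20 mm. (Shell/infill is judged within the island containing the point — the largest one.) The point is inside the cross-section and 5.20 mm from the nearest boundary — more than the 1.2 mm shell width (3 × 0.4), so it's in the infill interior.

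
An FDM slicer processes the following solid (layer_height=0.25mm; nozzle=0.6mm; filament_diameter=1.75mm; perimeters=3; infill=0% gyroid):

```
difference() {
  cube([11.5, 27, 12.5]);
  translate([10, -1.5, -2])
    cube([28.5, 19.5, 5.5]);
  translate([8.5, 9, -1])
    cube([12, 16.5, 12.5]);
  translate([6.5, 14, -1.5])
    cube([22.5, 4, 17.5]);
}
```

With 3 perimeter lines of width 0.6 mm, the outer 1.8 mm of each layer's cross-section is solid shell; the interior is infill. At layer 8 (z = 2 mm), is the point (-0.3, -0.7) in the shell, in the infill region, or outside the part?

outside

At z = 2 mm: the cube is present — its section is the full 11.5×27 rectangle; the 28.5×19.5 cube at (10, -1.5) contributes its full rectangle; the cube at (8.5, 9) (footprint 12×16.5) is included at this height; the 22.5×4 cube at (6.5, 14) contributes its full rectangle; Taking the first minus the rest: starting from the 11.5×27 cube, the 28.5×19.5 cube at (10, -1.5) partially overlaps it — only the 27.00 mm² overlap (of its 555.75 mm²) is removed, clipping the outline; the 12×16.5 cube at (8.5, 9) partially overlaps it — only the 36.00 mm² overlap (of its 198.00 mm²) is removed, clipping the outline; the 22.5×4 cube at (6.5, 14) partially overlaps it — only the 8.00 mm² overlap (of its 90.00 mm²) is removed, clipping the outline — 1 connected region. Overall, the cross-section is a single solid region. The nearest boundary edge runs (0.00, 0.00)→(0.00, 27.00); distance from the point to it = 0.76 mm. The point is not inside any of the regions above, so it lies outside the cross-section (0.76 mm from the nearest boundary).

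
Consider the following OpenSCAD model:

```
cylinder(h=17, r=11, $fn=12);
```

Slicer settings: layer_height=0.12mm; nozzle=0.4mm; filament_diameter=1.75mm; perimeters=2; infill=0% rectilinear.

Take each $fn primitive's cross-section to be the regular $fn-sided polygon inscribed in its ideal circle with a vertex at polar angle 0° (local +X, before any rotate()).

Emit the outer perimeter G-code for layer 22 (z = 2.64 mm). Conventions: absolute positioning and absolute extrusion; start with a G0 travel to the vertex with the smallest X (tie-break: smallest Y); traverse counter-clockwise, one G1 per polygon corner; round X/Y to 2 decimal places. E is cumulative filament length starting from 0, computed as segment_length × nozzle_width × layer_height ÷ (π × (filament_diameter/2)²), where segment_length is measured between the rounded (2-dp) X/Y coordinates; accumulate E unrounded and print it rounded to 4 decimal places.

At z = 2.64 mm: the r=11 cylinder gives a regular 12-gon of circumradius 11 (constant along its height). The outline is a single polygon with 12 vertices. Extrusion per mm of travel: 0.4 × 0.12 / (π × 0.875²) = 0.019956. Accumulating E over each segment gives final E = 1.3638.

G0 X-11.00 Y0.00 Z2.64
G1 X-9.53 Y-5.50 E0.1136
G1 X-5.50 Y-9.53 E0.2273
G1 X0.00 Y-11.00 E0.3410
G1 X5.50 Y-9.53 E0.4546
G1 X9.53 Y-5.50 E0.5683
G1 X11.00 Y0.00 E0.6819
G1 X9.53 Y5.50 E0.7955
G1 X5.50 Y9.53 E0.9093
G1 X0.00 Y11.00 E1.0229
G1 X-5.50 Y9.53 E1.1365
G1 X-9.53 Y5.50 E1.2502
G1 X-11.00 Y0.00 E1.3638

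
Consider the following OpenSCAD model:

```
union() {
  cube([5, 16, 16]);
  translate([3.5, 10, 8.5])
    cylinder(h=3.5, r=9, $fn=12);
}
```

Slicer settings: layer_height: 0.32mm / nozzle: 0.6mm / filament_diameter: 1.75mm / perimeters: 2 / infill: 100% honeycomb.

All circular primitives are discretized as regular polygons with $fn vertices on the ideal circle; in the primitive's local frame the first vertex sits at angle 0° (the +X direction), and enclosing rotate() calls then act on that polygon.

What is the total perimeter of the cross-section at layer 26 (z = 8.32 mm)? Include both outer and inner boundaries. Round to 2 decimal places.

At z = 8.32 mm: the 5×16 cube contributes its full rectangle (perimeter 42.00 mm); the cylinder at (3.5, 10) is absent (z outside [8.5, 12]); Taking the union: only the 5×16 cube is present, so the union is just that shape — boundary = 42.00 mm. Overall, the cross-section is a single solid region. Total boundary length (outer) = 42.00 mm.

42.00 mm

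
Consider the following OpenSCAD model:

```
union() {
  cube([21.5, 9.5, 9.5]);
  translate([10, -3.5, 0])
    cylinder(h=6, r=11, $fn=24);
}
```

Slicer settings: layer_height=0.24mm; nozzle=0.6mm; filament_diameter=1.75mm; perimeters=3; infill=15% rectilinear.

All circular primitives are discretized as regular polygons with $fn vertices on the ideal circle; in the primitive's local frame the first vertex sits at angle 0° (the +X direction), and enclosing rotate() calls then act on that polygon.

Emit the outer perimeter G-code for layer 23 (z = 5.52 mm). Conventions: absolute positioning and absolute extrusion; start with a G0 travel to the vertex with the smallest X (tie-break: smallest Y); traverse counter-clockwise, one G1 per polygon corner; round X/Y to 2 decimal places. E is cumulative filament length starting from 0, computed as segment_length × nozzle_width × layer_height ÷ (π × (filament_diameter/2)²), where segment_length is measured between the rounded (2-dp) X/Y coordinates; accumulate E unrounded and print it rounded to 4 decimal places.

At z = 5.52 mm: the cube is present — its section is the full 21.5×9.5 rectangle; the r=11 cylinder at (10, -3.5) contributes a regular 24-gon of circumradius 11; Taking the union: the regions partially overlap (shared area 112.48 mm²), so overlapping operands fuse into one piece — 1 connected region. The outline is a single polygon with 20 vertices. Extrusion per mm of travel: 0.6 × 0.24 / (π × 0.875²) = 0.059868. Accumulating E over each segment gives final E = 4.9901.

G0 X-1.00 Y-3.50 Z5.52
G1 X-0.63 Y-6.35 E0.1721
G1 X0.47 Y-9.00 E0.3438
G1 X2.22 Y-11.28 E0.5159
G1 X4.50 Y-13.03 E0.6880
G1 X7.15 Y-14.13 E0.8598
G1 X10.00 Y-14.50 E1.0318
G1 X12.85 Y-14.13 E1.2039
G1 X15.50 Y-13.03 E1.3756
G1 X17.78 Y-11.28 E1.5477
G1 X19.53 Y-9.00 E1.7198
G1 X20.63 Y-6.35 E1.8916
G1 X21.00 Y-3.50 E2.0636
G1 X20.63 Y-0.65 E2.2357
G1 X20.35 Y0.00 E2.2780
G1 X21.50 Y0.00 E2.3469
G1 X21.50 Y9.50 E2.9156
G1 X0.00 Y9.50 E4.2028
G1 X0.00 Y0.86 E4.7201
G1 X-0.63 Y-0.65 E4.8180
G1 X-1.00 Y-3.50 E4.9901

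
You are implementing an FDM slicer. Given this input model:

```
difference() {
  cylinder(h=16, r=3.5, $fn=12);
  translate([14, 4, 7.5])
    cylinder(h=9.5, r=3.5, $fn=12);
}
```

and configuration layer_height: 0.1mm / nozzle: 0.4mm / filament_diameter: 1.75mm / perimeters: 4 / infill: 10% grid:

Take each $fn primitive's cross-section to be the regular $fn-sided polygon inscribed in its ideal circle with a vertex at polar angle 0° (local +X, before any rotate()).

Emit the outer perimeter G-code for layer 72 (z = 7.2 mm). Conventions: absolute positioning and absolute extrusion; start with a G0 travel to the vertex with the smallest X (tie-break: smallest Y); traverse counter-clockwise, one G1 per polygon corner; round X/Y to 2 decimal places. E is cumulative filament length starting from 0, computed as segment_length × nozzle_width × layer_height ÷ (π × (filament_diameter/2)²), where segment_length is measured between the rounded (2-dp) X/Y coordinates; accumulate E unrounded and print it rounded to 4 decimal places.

G0 X-3.50 Y0.00 Z7.20
G1 X-3.03 Y-1.75 E0.0301
G1 X-1.75 Y-3.03 E0.0602
G1 X0.00 Y-3.50 E0.0904
G1 X1.75 Y-3.03 E0.1205
G1 X3.03 Y-1.75 E0.1506
G1 X3.50 Y0.00 E0.1807
G1 X3.03 Y1.75 E0.2109
G1 X1.75 Y3.03 E0.2410
G1 X0.00 Y3.50 E0.2711
G1 X-1.75 Y3.03 E0.3012
G1 X-3.03 Y1.75 E0.3314
G1 X-3.50 Y0.00 E0.3615

At z = 7.2 mm: the r=3.5 cylinder gives a regular 12-gon of circumradius 3.5 (constant along its height); the cylinder at (14, 4) is not intersected at this z (z outside [7.5, 17]); Subtracting the remaining from the first: none of the subtracted shapes is present at this height, so the r=3.5 cylinder is unchanged — 1 connected region. The outline is a single polygon with 12 vertices. Extrusion per mm of travel: 0.4 × 0.1 / (π × 0.875²) = 0.016630. Accumulating E over each segment gives final E = 0.3615.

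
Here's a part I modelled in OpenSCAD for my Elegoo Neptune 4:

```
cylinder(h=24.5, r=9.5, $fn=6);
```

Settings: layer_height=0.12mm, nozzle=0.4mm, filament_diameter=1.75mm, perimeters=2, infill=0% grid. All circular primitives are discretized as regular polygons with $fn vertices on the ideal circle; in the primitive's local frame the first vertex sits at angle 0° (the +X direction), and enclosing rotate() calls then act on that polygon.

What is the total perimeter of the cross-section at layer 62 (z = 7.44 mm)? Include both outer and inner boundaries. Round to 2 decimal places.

57.00 mm

At z = 7.44 mm: the r=9.5 cylinder contributes a regular 6-gon of circumradius 9.5 (perimeter = 2·6·9.500·sin(180°/6) = 57.00 mm). Overall, the cross-section is a single solid region. Total boundary length (outer) = 57.00 mm.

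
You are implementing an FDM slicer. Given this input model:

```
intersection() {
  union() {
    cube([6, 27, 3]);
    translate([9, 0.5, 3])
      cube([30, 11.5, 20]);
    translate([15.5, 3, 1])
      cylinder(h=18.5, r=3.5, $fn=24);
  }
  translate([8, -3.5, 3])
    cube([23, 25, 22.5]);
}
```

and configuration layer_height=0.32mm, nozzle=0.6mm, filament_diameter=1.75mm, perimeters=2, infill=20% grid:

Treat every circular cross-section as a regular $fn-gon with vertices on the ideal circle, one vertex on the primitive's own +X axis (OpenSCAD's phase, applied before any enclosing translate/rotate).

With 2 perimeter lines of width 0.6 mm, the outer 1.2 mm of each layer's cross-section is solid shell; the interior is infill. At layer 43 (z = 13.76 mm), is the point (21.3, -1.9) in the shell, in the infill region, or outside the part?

At z = 13.76 mm: the cube does not reach this height (z outside [0, 3]); the cube at (9, 0.5) (footprint 30×11.5) is included at this height; the r=3.5 cylinder at (15.5, 3) gives a regular 24-gon of circumradius 3.5 (constant along its height); Taking the union: the regions partially overlap (shared area 34.78 mm²), so overlapping operands fuse into one piece — 1 connected region; the cube at (8, -3.5) is present — its section is the full 23×25 rectangle; Keeping only the common overlap: the 23×25 cube at (8, -3.5) partially overlaps that combined region; clipping to the common part keeps 256.26 mm² — 1 connected region. Overall, the cross-section is a single solid region. The nearest boundary edge runs (31.00, 0.50)→(17.94, 0.50); distance from the point to it = 2.40 mm. The point is not inside any of the regions above, so it lies outside the cross-section (2.40 mm from the nearest boundary).

outside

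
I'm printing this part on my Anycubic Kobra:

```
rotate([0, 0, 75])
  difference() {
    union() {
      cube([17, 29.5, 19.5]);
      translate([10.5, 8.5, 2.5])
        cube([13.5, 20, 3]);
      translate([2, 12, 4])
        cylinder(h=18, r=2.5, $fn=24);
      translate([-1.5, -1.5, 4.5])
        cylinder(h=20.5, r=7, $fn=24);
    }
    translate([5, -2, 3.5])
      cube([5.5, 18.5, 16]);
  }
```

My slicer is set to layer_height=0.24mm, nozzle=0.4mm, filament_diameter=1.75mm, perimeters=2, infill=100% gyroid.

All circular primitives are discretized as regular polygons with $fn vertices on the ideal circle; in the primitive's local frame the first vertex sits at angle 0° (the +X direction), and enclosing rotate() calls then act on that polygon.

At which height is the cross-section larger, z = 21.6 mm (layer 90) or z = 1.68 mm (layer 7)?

Layer 90 (z = 21.6): the cube is not intersected at this z (z outside [0, 19.5]); the cube at (10.5, 8.5) does not reach this height (z outside [2.5, 5.5]); the cylinder at (2, 12): section is a regular 24-gon, circumradius r=2.5 (area = (24/2)·2.500²·sin(360°/24) = 19.41 mm²); the cylinder at (-1.5, -1.5): section is a regular 24-gon, circumradius r=7 (area = (24/2)·7.000²·sin(360°/24) = 152.19 mm²); Merging all regions: the 2 present regions are separate (no shared area or edge), so areas and boundary lengths simply add and each stays a separate island — area = 171.60 mm²; the cube at (5, -2) does not reach this height (z outside [3.5, 19.5]); Taking the first minus the rest: none of the subtracted shapes is present at this height, so the result so far is unchanged — area = 171.60 mm²; (whole slice rotated 75° about Z — lengths, areas and connectivity unchanged). So its area = 171.60 mm². Layer 7 (z = 1.68): the cube is present — its section is the full 17×29.5 rectangle (area 501.50 mm²); the cube at (10.5, 8.5) does not reach this height (z outside [2.5, 5.5]); the cylinder at (2, 12) does not reach this height (z outside [4, 22]); the cylinder at (-1.5, -1.5) does not reach this height (z outside [4.5, 25]); Combining (union): only the 17×29.5 cube is present, so the union is just that shape — area = 501.50 mm²; the cube at (5, -2) is not intersected at this z (z outside [3.5, 19.5]); After the difference (first − rest): none of the subtracted shapes is present at this height, so that combined region is unchanged — area = 501.50 mm²; (whole slice rotated 75° about Z — lengths, areas and connectivity unchanged). So its area = 501.50 mm². Layer 7 is larger (501.50 vs 171.60 mm²).

layer 7 (z = 1.68 mm)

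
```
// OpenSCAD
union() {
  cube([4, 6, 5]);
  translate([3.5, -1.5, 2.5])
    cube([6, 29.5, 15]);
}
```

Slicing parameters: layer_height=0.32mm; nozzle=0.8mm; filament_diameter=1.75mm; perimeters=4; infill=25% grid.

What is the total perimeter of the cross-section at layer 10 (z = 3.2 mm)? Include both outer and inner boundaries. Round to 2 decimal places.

At z = 3.2 mm: the cube (footprint 4×6) is included at this height (perimeter 20.00 mm); the cube at (3.5, -1.5) (footprint 6×29.5) is included at this height (perimeter 71.00 mm); Merging all regions: the regions partially overlap (shared area 3.00 mm²), so the edge portions inside another operand are dropped and the merged outline is re-measured after clipping — boundary = 78.00 mm. Overall, the cross-section is a single solid region. Total boundary length (outer) = 78.00 mm.

78.00 mm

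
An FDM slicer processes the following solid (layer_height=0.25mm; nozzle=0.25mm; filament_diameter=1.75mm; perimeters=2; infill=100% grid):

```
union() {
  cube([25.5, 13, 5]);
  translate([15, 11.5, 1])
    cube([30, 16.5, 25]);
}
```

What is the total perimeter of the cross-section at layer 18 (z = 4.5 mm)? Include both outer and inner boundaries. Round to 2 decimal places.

At z = 4.5 mm: the cube is present — its section is the full 25.5×13 rectangle (perimeter 77.00 mm); the cube at (15, 11.5) (footprint 30×16.5) is included at this height (perimeter 93.00 mm); Taking the union: the regions partially overlap (shared area 15.75 mm²), so the edge portions inside another operand are dropped and the merged outline is re-measured after clipping — boundary = 146.00 mm. Overall, the cross-section is a single solid region. Total boundary length (outer) = 146.00 mm.

146.00 mm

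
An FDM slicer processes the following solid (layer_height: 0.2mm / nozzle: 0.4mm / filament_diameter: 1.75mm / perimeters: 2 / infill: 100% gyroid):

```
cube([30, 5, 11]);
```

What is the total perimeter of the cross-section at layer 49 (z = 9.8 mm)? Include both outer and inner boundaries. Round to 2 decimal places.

At z = 9.8 mm: the 30×5 cube contributes its full rectangle (perimeter 70.00 mm). Overall, the cross-section is a single solid region. Total boundary length (outer) = 70.00 mm.

70.00 mm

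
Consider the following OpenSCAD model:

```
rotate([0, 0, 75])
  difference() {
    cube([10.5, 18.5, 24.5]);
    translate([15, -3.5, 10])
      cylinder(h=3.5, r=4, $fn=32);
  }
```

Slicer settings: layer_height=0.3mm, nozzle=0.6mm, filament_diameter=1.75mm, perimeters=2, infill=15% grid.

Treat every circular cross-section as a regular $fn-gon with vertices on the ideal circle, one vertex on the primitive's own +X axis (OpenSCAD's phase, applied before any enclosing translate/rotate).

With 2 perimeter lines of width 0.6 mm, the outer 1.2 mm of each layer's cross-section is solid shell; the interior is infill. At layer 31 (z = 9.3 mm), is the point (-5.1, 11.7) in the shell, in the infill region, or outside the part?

At z = 9.3 mm: the 10.5×18.5 cube contributes its full rectangle; the cylinder at (15, -3.5) is not intersected at this z (z outside [10, 13.5]); After the difference (first − rest): none of the subtracted shapes is present at this height, so the 10.5×18.5 cube is unchanged — 1 connected region; (rotated 75° about Z; rotation is an isometry so areas/perimeters/island counts are preserved). Overall, the cross-section is a single solid region. Undo the 75° rotation: the query point maps to (9.981, 7.954) in the un-rotated model frame. The nearest boundary edge runs (10.50, 0.00)→(10.50, 18.50); distance from the point to it = 0.52 mm. The point is inside the cross-section, 0.52 mm from the nearest boundary — within the 1.2 mm shell band (2 × 0.6).

shell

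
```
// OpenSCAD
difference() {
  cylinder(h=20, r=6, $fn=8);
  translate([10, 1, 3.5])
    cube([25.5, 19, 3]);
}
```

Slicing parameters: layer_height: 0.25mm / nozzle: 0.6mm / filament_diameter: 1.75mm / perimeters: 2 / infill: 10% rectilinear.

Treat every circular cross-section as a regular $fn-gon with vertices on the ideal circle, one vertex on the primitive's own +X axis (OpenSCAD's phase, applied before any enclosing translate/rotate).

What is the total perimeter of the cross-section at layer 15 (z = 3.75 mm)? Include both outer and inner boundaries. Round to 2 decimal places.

At z = 3.75 mm: the r=6 cylinder gives a regular 8-gon of circumradius 6 (constant along its height) (perimeter = 2·8·6.000·sin(180°/8) = 36.74 mm); the cube at (10, 1) (footprint 25.5×19) is included at this height (perimeter 89.00 mm); Subtracting the remaining from the first: starting from the r=6 cylinder, the 25.5×19 cube at (10, 1) misses the remaining region (no effect) — boundary = 36.74 mm. Overall, the cross-section is a single solid region. Total boundary length (outer) = 36.74 mm.

36.74 mm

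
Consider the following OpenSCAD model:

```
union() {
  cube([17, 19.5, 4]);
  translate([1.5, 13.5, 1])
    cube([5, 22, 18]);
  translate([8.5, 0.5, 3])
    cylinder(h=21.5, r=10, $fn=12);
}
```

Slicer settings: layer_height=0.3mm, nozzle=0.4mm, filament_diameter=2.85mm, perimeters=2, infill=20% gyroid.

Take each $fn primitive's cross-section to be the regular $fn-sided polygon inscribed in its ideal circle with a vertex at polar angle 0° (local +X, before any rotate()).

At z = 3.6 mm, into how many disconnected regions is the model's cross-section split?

At z = 3.6 mm: the cube (footprint 17×19.5) is included at this height; the 5×22 cube at (1.5, 13.5) contributes its full rectangle; the r=10 cylinder at (8.5, 0.5) gives a regular 12-gon of circumradius 10 (constant along its height); Merging all regions: the regions partially overlap (shared area 180.17 mm²), so overlapping operands fuse into one piece — 1 connected region. The result has 1 disconnected region.

1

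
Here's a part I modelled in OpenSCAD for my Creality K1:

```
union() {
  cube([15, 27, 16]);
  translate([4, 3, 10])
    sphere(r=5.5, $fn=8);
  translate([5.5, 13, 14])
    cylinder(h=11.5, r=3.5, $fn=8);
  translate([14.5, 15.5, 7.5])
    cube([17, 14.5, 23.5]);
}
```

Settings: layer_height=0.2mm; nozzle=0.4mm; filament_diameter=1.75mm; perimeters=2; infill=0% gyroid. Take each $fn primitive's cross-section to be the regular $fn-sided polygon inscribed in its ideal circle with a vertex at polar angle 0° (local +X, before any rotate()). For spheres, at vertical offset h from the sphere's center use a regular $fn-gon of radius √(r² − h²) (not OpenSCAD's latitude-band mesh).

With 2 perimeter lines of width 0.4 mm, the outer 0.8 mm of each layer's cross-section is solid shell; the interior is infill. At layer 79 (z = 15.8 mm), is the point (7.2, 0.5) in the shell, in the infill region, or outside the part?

shell

At z = 15.8 mm: the 15×27 cube contributes its full rectangle; the sphere at (4, 3) is absent (|z−center|=5.800 > r=5.5); the r=3.5 cylinder at (5.5, 13) contributes a regular 8-gon of circumradius 3.5; the cube at (14.5, 15.5) is present — its section is the full 17×14.5 rectangle; Combining (union): the regions partially overlap (shared area 40.40 mm²), so overlapping operands fuse into one piece — 1 connected region. Overall, the cross-section is a single solid region. The nearest boundary edge runs (15.00, 0.00)→(0.00, 0.00); distance from the point to it = 0.50 mm. The point is inside the cross-section, 0.50 mm from the nearest boundary — within the 0.8 mm shell band (2 × 0.4).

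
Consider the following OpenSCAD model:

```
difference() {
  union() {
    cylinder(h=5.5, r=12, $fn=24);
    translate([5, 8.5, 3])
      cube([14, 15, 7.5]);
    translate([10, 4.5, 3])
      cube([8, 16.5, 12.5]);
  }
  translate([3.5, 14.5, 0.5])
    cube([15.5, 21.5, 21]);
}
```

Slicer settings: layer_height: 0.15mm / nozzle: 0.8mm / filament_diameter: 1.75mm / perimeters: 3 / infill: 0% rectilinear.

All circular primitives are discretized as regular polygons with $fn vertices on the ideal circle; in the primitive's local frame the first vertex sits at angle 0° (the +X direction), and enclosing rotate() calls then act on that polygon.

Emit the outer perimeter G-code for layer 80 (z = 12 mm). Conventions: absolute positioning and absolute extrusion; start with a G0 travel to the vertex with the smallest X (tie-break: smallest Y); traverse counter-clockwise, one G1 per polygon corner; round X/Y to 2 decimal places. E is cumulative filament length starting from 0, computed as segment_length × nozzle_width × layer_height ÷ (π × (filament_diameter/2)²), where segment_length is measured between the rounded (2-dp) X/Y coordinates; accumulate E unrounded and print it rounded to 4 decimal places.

G0 X10.00 Y4.50 Z12.00
G1 X18.00 Y4.50 E0.3991
G1 X18.00 Y14.50 E0.8980
G1 X10.00 Y14.50 E1.2971
G1 X10.00 Y4.50 E1.7960

At z = 12 mm: the cylinder is not intersected at this z (z outside [0, 5.5]); the cube at (5, 8.5) does not reach this height (z outside [3, 10.5]); the cube at (10, 4.5) is present — its section is the full 8×16.5 rectangle; Taking the union: only the 8×16.5 cube at (10, 4.5) is present, so the union is just that shape — 1 connected region; the cube at (3.5, 14.5) (footprint 15.5×21.5) is included at this height; Subtracting the remaining from the first: starting from the result so far, the 15.5×21.5 cube at (3.5, 14.5) partially overlaps it — only the 52.00 mm² overlap (of its 333.25 mm²) is removed, clipping the outline — 1 connected region. The outline is a single polygon with 4 vertices. Extrusion per mm of travel: 0.8 × 0.15 / (π × 0.875²) = 0.049890. Accumulating E over each segment gives final E = 1.7960.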